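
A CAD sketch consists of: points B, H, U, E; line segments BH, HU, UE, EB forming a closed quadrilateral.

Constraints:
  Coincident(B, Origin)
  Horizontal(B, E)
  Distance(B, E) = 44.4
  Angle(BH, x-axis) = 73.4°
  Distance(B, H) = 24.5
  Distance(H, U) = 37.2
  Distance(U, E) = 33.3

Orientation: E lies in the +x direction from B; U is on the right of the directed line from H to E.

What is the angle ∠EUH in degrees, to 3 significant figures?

77.3°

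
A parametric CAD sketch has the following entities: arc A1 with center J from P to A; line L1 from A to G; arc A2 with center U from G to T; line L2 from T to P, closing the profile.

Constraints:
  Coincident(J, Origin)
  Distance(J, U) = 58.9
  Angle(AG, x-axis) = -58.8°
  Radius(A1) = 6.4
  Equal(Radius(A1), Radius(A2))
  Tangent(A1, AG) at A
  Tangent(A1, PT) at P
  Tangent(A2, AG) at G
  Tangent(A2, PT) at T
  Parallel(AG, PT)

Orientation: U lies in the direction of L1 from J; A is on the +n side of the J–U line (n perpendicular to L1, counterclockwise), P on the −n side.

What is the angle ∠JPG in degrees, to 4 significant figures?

77.74°

The slot axis is L1's direction at -58.8°, so u = (cos -58.8°, sin -58.8°) = (0.5180, -0.8554) and n = (−sin -58.8°, cos -58.8°) = (0.8554, 0.5180). J is at the origin and U lies 58.9 along u from J, so U = 58.9·u = (30.51, -50.38). Tangency of A1 to both parallel lines with radius 6.4 puts A and P at J ± 6.4·n: A = (5.474, 3.315), P = (-5.474, -3.315). Equal radii place G and T the same way about U: G = U + 6.4·n = (35.99, -47.07), T = U − 6.4·n = (25.04, -53.70). Then cos ∠JPG = PJ·PG / (|PJ||PG|), giving 77.74°.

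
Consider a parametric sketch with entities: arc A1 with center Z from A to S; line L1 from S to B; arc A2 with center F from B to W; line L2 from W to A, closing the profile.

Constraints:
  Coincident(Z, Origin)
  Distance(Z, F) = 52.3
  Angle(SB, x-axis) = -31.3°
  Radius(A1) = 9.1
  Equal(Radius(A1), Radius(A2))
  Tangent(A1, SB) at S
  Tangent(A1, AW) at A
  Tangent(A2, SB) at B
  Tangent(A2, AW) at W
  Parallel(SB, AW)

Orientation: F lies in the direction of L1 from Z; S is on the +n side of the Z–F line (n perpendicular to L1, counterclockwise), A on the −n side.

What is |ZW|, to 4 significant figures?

53.09

The slot axis is L1's direction at -31.3°, so u = (cos -31.3°, sin -31.3°) = (0.8545, -0.5195) and n = (−sin -31.3°, cos -31.3°) = (0.5195, 0.8545). Z is at the origin and F lies 52.3 along u from Z, so F = 52.3·u = (44.69, -27.17). Tangency of A1 to both parallel lines with radius 9.1 puts S and A at Z ± 9.1·n: S = (4.728, 7.776), A = (-4.728, -7.776). Equal radii place B and W the same way about F: B = F + 9.1·n = (49.42, -19.40), W = F − 9.1·n = (39.96, -34.95). Then |ZW| = |W − Z| = 53.09.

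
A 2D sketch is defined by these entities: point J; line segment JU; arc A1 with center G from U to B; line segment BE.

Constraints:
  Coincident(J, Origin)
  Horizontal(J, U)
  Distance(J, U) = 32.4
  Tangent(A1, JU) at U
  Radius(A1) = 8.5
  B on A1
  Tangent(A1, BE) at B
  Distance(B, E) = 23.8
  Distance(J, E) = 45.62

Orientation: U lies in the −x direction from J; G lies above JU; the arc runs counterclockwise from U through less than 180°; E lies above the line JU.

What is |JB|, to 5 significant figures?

26.532

Checks: |GB| = 8.500 ✓; ∠(GB, BE) = 90.00° ✓; |BE| = 23.80 ✓; |JE| = 45.62 ✓.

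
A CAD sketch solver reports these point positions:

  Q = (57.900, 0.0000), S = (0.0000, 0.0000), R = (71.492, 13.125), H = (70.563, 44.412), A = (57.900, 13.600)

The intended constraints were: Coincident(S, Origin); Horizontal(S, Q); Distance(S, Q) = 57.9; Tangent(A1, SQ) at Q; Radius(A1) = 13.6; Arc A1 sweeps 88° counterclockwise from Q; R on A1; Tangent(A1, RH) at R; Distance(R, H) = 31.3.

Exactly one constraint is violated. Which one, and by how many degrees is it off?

Tangent(A1, RH) at R — off by 3.70°.

S = (0.00, 0.00) ✓; S.y = 0.00, Q.y = 0.00 ✓; |SQ| = 57.90 ✓; ∠(AQ, QS) = 90.00° ✓; |AQ| = 13.60 ✓; bearing(A→R) − bearing(A→Q) = 88.00° ✓; |AR| = 13.60 ✓; ∠(AR, RH) = 86.30° ✗; |RH| = 31.30 ✓.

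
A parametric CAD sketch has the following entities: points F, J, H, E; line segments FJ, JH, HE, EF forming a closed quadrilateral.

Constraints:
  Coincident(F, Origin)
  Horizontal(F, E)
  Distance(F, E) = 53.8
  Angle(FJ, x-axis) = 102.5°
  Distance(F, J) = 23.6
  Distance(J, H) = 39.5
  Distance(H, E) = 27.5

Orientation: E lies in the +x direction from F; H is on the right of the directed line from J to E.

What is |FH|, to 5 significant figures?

26.330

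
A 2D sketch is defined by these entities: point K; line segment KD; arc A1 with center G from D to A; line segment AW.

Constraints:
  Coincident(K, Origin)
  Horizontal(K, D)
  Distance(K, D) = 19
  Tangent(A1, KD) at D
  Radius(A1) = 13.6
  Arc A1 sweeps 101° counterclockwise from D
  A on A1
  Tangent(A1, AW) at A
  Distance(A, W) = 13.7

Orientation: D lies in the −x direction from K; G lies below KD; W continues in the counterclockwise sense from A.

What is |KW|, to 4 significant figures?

41.99

K is at the origin; KD is horizontal with |KD| = 19.0 and D on the −x side, so D = (-19.00, 0.000). Tangency of A1 to KD means the radius GD is perpendicular to KD, so G = D + (0, -13.6) = (-19.00, -13.60). On A1, D sits at bearing 90° from G; a 101° counterclockwise sweep puts A at bearing 191°, so A = G + 13.6·(cos 191°, sin 191°) = (-32.35, -16.20). The tangent condition forces GA to be normal to AW, so AW runs along (−sin 191°, cos 191°); with |AW| = 13.7, W = (-29.74, -29.64). Then |KW| = |W − K| = 41.99.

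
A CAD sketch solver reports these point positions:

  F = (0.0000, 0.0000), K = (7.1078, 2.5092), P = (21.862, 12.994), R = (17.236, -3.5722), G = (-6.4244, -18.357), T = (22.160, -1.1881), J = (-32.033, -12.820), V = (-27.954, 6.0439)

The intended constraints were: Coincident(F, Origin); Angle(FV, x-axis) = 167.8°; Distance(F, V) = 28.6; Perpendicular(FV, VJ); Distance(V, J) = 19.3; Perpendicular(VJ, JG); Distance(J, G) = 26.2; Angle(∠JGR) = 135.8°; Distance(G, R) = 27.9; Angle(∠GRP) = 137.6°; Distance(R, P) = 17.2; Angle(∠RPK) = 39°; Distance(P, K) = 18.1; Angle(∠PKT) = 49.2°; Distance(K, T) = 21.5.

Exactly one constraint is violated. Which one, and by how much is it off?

Distance(K, T) = 21.5 — off by 6.00.

F = (0.00, 0.00) ✓; FV at 167.8° ✓; |FV| = 28.60 ✓; ∠(FV, VJ) = 90.00° ✓; |VJ| = 19.30 ✓; ∠(VJ, JG) = 90.00° ✓; |JG| = 26.20 ✓; ∠JGR = 135.8° ✓; |GR| = 27.90 ✓; ∠GRP = 137.6° ✓; |RP| = 17.20 ✓; ∠RPK = 39.00° ✓; |PK| = 18.10 ✓; ∠PKT = 49.20° ✓; |KT| = 15.50 ✗.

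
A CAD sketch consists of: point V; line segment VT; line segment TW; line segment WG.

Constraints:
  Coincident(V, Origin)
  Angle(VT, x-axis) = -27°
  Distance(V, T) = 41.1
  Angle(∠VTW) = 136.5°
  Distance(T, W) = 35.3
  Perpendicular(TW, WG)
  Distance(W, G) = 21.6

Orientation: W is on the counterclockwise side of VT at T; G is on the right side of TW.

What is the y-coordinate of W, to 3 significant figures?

-8.63

V is at the origin; VT runs at -27.0° with length 41.1, so T = 41.1·(cos -27.0°, sin -27.0°) = (36.6, -18.7). ∠VTW = 136.5°, so TW runs at -27.0° + (180° − 136.5°) = 16.5° from the x-axis; with |TW| = 35.3, W = T + 35.3·(cos 16.5°, sin 16.5°) = (70.5, -8.63). So W.y = -8.63.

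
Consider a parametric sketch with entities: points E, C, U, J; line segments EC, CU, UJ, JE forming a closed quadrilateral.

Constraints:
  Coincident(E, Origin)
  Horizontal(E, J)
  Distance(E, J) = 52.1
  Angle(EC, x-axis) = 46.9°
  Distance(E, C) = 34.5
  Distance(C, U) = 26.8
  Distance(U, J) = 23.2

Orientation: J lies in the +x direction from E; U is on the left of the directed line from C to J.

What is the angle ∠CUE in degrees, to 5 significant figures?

29.108°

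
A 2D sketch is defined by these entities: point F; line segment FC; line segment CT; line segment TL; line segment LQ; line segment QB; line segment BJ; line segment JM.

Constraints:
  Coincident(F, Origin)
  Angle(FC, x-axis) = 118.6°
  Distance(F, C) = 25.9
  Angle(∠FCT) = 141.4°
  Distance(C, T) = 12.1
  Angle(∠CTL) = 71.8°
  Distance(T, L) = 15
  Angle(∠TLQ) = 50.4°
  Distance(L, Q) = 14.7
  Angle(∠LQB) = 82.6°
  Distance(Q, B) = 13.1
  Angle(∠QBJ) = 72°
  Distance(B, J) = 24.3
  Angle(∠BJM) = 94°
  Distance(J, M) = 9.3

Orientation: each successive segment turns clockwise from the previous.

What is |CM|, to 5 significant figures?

22.792

∠QBJ = 72.0° gives BJ at -3.2000° from the x-axis; with |BJ| = 24.3, J = (10.228, 33.322). ∠BJM = 94.0° gives JM at -89.200° from the x-axis; with |JM| = 9.3, M = (10.358, 24.023). Then |CM| = |M − C| = 22.792.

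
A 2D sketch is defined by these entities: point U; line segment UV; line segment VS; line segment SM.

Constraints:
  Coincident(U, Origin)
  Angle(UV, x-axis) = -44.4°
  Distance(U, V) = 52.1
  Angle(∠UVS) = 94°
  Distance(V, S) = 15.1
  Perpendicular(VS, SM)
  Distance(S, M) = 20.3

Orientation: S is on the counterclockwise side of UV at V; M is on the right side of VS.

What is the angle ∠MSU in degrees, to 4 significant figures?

160.2°

∠UVS = 94.0°, so VS runs at -44.4° + (180° − 94.0°) = 41.60° from the x-axis; with |VS| = 15.1, S = V + 15.1·(cos 41.60°, sin 41.60°) = (48.52, -26.43). VS is perpendicular to SM; with |SM| = 20.3 on the right of VS, M = S + 20.3·(0.6639, -0.7478) = (61.99, -41.61). Then cos ∠MSU = SM·SU / (|SM||SU|), giving 160.2°.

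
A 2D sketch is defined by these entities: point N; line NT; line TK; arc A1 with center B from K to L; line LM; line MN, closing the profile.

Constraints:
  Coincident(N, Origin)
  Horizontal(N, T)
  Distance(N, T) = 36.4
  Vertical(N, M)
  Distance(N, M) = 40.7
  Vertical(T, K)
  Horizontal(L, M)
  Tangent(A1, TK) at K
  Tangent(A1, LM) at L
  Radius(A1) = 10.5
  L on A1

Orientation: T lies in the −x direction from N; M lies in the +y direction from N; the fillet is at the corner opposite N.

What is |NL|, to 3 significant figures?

48.2

N is at the origin; N and T share the same y with |NT| = 36.4 and T on the −x side, so T = (-36.4, 0.00). NM is vertical with |NM| = 40.7 and M on the +y side, so M = (0.00, 40.7). The virtual corner opposite N is at (-36.4, 40.7). The tangent condition forces BK to be normal to TK and since A1 is tangent to LM there, BL ⟂ LM, with radius 10.5, so the center B sits 10.5 in from both sides at B = (-25.9, 30.2). That places the tangent points at K = (-36.4, 30.2) on TK and L = (-25.9, 40.7) on LM. Then |NL| = |L − N| = 48.2.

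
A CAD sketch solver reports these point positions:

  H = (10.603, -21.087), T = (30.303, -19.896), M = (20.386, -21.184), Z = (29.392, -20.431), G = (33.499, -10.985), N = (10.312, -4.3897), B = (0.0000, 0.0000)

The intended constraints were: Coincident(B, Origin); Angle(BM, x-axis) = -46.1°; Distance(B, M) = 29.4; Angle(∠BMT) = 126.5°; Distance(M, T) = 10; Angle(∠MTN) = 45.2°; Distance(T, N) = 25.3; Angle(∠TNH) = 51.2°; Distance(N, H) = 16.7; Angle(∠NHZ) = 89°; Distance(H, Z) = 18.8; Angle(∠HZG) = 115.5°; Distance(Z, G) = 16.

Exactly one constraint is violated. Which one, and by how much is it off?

Distance(Z, G) = 16 — off by 5.70.

B = (0.00, 0.00) ✓; BM at -46.10° ✓; |BM| = 29.40 ✓; ∠BMT = 126.5° ✓; |MT| = 10.00 ✓; ∠MTN = 45.20° ✓; |TN| = 25.30 ✓; ∠TNH = 51.20° ✓; |NH| = 16.70 ✓; ∠NHZ = 89.00° ✓; |HZ| = 18.80 ✓; ∠HZG = 115.5° ✓; |ZG| = 10.30 ✗.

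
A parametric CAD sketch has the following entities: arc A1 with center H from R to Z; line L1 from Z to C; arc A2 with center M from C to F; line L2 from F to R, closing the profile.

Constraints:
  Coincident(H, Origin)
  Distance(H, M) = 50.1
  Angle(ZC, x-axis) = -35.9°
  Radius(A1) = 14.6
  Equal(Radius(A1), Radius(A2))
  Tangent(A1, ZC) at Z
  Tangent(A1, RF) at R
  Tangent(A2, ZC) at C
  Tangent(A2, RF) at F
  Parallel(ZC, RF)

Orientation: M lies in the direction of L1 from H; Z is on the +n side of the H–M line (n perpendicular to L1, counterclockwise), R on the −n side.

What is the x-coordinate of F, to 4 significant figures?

32.02

The slot axis is L1's direction at -35.9°, so u = (cos -35.9°, sin -35.9°) = (0.8100, -0.5864) and n = (−sin -35.9°, cos -35.9°) = (0.5864, 0.8100). H is at the origin and M lies 50.1 along u from H, so M = 50.1·u = (40.58, -29.38). Tangency of A1 to both parallel lines with radius 14.6 puts Z and R at H ± 14.6·n: Z = (8.561, 11.83), R = (-8.561, -11.83). Equal radii place C and F the same way about M: C = M + 14.6·n = (49.14, -17.55), F = M − 14.6·n = (32.02, -41.20). So F.x = 32.02.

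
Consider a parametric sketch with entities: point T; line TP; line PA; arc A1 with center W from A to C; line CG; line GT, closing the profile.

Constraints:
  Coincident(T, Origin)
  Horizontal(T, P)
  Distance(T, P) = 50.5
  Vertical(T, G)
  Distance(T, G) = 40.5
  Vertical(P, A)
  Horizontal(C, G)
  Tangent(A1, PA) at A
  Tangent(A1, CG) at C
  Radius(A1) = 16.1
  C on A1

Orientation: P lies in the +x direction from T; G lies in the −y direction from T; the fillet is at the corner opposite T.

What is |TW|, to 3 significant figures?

42.2

T and G share the same x with |TG| = 40.5 and G on the −y side, so G = (0.00, -40.5). The virtual corner opposite T is at (50.5, -40.5). Tangency of A1 to PA means the radius WA is perpendicular to PA and the tangent condition forces WC to be normal to CG, with radius 16.1, so the center W sits 16.1 in from both sides at W = (34.4, -24.4). Then |TW| = |W − T| = 42.2.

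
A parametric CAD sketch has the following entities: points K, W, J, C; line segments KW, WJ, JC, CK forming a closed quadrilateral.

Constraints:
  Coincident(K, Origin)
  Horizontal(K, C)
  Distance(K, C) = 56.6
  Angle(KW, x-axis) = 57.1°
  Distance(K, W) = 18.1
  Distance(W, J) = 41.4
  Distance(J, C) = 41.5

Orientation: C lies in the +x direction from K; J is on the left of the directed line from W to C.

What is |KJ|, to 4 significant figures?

58.63

K is at the origin; K and C share the same y with |KC| = 56.6 and C in +x, so C = (56.6, 0). KW runs at 57.1° with |KW| = 18.1, so W = (9.831, 15.20). J is determined by |WJ| = 41.4 and |JC| = 41.5 together: it lies at the intersection of circle(W, 41.4) and circle(C, 41.5). With |WC| = 49.18, the foot of the radical line on WC is 24.50 from W and the perpendicular offset is √(41.4² − 24.50²) = 33.37. Taking the left-of-WC solution: J = (43.45, 39.36).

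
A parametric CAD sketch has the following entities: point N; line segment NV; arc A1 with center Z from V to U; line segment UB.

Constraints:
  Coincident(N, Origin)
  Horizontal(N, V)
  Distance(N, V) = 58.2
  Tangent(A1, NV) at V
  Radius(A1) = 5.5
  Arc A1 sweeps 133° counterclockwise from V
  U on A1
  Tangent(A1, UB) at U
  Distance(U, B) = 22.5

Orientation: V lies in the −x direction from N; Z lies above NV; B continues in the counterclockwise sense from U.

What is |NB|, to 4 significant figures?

74.12

N is at the origin; NV is horizontal with |NV| = 58.2 and V on the −x side, so V = (-58.20, 0.000). The tangent condition forces ZV to be normal to NV, so Z = V + (0, 5.5) = (-58.20, 5.500). On A1, V sits at bearing -90° from Z; a 133° counterclockwise sweep puts U at bearing 43°, so U = Z + 5.5·(cos 43°, sin 43°) = (-54.18, 9.251). Since A1 is tangent to UB there, ZU ⟂ UB, so UB runs along (−sin 43°, cos 43°); with |UB| = 22.5, B = (-69.52, 25.71). Then |NB| = |B − N| = 74.12.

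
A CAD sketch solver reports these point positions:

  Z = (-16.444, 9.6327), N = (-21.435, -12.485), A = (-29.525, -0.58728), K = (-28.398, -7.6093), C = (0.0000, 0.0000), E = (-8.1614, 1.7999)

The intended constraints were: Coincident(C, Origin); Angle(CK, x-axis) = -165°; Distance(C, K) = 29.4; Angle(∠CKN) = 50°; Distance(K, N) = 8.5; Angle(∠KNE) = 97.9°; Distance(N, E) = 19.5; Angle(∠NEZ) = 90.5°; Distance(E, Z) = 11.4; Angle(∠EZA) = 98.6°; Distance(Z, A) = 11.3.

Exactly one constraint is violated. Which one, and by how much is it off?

Distance(Z, A) = 11.3 — off by 5.30.

C = (0.00, 0.00) ✓; CK at -165.0° ✓; |CK| = 29.40 ✓; ∠CKN = 50.00° ✓; |KN| = 8.500 ✓; ∠KNE = 97.90° ✓; |NE| = 19.50 ✓; ∠NEZ = 90.50° ✓; |EZ| = 11.40 ✓; ∠EZA = 98.60° ✓; |ZA| = 16.60 ✗.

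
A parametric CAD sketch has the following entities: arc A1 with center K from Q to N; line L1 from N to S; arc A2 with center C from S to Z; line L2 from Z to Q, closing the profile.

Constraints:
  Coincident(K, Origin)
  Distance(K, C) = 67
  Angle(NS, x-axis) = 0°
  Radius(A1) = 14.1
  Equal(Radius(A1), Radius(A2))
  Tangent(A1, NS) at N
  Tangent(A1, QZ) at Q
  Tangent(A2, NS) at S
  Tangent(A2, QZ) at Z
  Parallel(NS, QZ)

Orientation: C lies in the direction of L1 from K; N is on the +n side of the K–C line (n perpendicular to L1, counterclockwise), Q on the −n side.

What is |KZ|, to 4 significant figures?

68.47

Tangency of A1 to both parallel lines with radius 14.1 puts N and Q at K ± 14.1·n: N = (-0.000, 14.10), Q = (0.000, -14.10). Equal radii place S and Z the same way about C: S = C + 14.1·n = (67.00, 14.10), Z = C − 14.1·n = (67.00, -14.10). Then |KZ| = |Z − K| = 68.47.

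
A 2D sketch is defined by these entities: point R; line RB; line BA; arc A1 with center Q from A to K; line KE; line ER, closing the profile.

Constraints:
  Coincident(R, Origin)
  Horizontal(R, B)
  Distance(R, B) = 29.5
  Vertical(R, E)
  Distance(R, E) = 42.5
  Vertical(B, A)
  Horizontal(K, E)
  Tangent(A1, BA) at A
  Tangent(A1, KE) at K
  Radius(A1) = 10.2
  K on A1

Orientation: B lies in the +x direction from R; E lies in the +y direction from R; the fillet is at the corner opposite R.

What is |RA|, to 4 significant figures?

43.74

The virtual corner opposite R is at (29.50, 42.50). A1 meets BA tangentially, so QA is at right angles to BA and tangency of A1 to KE means the radius QK is perpendicular to KE, with radius 10.2, so the center Q sits 10.2 in from both sides at Q = (19.30, 32.30). That places the tangent points at A = (29.50, 32.30) on BA and K = (19.30, 42.50) on KE. Then |RA| = |A − R| = 43.74.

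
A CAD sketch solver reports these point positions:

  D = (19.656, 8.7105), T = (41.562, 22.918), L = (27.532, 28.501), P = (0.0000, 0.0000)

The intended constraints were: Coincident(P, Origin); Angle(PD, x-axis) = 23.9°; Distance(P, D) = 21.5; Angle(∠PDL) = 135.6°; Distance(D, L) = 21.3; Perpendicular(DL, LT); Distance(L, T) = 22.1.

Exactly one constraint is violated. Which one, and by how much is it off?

Distance(L, T) = 22.1 — off by 7.00.

P = (0.00, 0.00) ✓; PD at 23.90° ✓; |PD| = 21.50 ✓; ∠PDL = 135.6° ✓; |DL| = 21.30 ✓; ∠(DL, LT) = 90.00° ✓; |LT| = 15.10 ✗.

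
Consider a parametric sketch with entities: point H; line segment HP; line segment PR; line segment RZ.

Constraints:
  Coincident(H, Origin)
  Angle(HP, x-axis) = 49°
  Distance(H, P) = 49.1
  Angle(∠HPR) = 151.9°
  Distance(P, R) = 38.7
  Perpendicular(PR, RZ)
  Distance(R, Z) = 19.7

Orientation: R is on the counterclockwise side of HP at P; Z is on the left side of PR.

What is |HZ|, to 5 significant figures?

82.084

H is at the origin; HP runs at 49.0° with length 49.1, so P = 49.1·(cos 49.0°, sin 49.0°) = (32.212, 37.056). ∠HPR = 151.9°, so PR runs at 49.0° + (180° − 151.9°) = 77.100° from the x-axis; with |PR| = 38.7, R = P + 38.7·(cos 77.100°, sin 77.100°) = (40.852, 74.779). PR is perpendicular to RZ; with |RZ| = 19.7 on the left of PR, Z = R + 19.7·(-0.97476, 0.22325) = (21.649, 79.178). Then |HZ| = |Z − H| = 82.084.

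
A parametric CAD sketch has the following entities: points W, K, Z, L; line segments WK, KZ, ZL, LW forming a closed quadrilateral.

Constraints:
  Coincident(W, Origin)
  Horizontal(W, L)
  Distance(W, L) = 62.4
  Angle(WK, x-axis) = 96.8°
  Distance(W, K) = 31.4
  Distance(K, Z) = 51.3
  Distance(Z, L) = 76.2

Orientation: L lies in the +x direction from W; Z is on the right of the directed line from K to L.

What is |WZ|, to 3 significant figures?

22.6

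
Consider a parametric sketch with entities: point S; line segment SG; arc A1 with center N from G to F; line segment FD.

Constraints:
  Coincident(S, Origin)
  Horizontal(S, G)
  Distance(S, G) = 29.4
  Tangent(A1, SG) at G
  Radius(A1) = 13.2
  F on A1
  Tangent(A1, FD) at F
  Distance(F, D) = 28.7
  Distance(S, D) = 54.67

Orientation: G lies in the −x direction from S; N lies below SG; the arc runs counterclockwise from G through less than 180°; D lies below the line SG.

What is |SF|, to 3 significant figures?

45.4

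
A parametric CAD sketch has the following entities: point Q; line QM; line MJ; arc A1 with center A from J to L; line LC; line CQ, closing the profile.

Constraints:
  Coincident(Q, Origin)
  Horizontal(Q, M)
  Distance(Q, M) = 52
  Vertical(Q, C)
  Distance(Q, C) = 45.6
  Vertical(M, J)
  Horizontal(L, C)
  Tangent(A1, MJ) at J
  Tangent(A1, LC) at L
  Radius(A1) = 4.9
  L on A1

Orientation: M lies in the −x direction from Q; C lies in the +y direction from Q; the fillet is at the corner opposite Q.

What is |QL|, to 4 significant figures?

65.56

Q is at the origin; QM is horizontal with |QM| = 52.0 and M on the −x side, so M = (-52.00, 0.000). QC is vertical with |QC| = 45.6 and C on the +y side, so C = (0.000, 45.60). The virtual corner opposite Q is at (-52.00, 45.60). The tangent condition forces AJ to be normal to MJ and tangency of A1 to LC means the radius AL is perpendicular to LC, with radius 4.9, so the center A sits 4.9 in from both sides at A = (-47.10, 40.70). That places the tangent points at J = (-52.00, 40.70) on MJ and L = (-47.10, 45.60) on LC. Then |QL| = |L − Q| = 65.56.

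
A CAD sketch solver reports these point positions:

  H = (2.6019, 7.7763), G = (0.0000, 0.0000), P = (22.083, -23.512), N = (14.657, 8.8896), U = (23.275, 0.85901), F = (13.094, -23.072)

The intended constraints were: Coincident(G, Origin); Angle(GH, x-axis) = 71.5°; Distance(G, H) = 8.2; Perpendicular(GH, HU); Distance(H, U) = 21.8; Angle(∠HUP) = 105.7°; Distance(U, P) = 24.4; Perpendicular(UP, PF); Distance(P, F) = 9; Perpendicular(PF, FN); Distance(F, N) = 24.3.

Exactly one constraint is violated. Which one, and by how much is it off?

Distance(F, N) = 24.3 — off by 7.70.

G = (0.00, 0.00) ✓; GH at 71.50° ✓; |GH| = 8.200 ✓; ∠(GH, HU) = 90.00° ✓; |HU| = 21.80 ✓; ∠HUP = 105.7° ✓; |UP| = 24.40 ✓; ∠(UP, PF) = 90.00° ✓; |PF| = 9.000 ✓; ∠(PF, FN) = 90.00° ✓; |FN| = 32.00 ✗.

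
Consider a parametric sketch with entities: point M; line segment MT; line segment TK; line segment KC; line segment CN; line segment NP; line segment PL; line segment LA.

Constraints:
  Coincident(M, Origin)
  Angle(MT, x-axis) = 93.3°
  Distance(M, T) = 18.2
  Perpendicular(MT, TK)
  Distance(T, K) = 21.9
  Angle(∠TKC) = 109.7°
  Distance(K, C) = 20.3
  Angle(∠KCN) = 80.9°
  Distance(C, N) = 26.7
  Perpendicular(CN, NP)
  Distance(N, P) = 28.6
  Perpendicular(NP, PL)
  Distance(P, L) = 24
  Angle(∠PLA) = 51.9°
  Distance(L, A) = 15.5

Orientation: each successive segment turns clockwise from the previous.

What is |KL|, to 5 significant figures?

8.5707

M is at the origin; MT runs at 93.3° with length 18.2, so T = (-1.0477, 18.170). MT is perpendicular to TK, so TK runs at 3.3000°; with |TK| = 21.9, K = (20.816, 19.430). ∠TKC = 109.7° gives KC at -67.000° from the x-axis; with |KC| = 20.3, C = (28.748, 0.74422). ∠KCN = 80.9° gives CN at -166.10° from the x-axis; with |CN| = 26.7, N = (2.8297, -5.6699). CN is perpendicular to NP, so NP runs at 103.90°; with |NP| = 28.6, P = (-4.0408, 22.093). The perpendicularity gives PL at right angles to NP, so PL runs at 13.900°; with |PL| = 24.0, L = (19.256, 27.858). Then |KL| = |L − K| = 8.5707.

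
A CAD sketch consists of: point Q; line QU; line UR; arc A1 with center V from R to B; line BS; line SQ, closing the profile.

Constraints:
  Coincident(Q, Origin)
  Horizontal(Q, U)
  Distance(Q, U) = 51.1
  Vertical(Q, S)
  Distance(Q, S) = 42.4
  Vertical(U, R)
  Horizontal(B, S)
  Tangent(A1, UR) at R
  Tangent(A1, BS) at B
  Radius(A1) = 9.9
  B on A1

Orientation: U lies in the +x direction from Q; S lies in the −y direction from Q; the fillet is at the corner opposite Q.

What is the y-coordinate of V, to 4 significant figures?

-32.50

Q and S share the same x with |QS| = 42.4 and S on the −y side, so S = (0.000, -42.40). The virtual corner opposite Q is at (51.10, -42.40). The tangent condition forces VR to be normal to UR and tangency of A1 to BS means the radius VB is perpendicular to BS, with radius 9.9, so the center V sits 9.9 in from both sides at V = (41.20, -32.50). So V.y = -32.50.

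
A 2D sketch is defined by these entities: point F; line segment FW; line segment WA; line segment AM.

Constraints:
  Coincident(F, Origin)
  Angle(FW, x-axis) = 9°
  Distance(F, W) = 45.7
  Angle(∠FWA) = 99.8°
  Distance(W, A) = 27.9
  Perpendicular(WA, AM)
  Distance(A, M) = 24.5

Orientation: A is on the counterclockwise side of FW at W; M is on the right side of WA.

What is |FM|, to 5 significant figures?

78.153

∠FWA = 99.8°, so WA runs at 9.0° + (180° − 99.8°) = 89.200° from the x-axis; with |WA| = 27.9, A = W + 27.9·(cos 89.200°, sin 89.200°) = (45.527, 35.046). The perpendicularity gives AM at right angles to WA; with |AM| = 24.5 on the right of WA, M = A + 24.5·(0.99990, -0.013962) = (70.025, 34.704). Then |FM| = |M − F| = 78.153.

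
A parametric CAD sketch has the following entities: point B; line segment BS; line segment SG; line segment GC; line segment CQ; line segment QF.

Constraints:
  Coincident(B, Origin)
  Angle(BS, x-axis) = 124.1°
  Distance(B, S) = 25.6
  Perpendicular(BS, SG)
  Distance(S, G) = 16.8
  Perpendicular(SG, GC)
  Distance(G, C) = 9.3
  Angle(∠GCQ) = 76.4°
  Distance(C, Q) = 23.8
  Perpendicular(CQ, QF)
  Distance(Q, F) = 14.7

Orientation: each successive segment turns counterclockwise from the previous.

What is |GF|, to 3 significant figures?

22.3

B is at the origin; BS runs at 124.1° with length 25.6, so S = (-14.4, 21.2). The perpendicularity gives SG at right angles to BS, so SG runs at -146°; with |SG| = 16.8, G = (-28.3, 11.8). SG ⟂ GC, so GC runs at -55.9°; with |GC| = 9.3, C = (-23.0, 4.08). ∠GCQ = 76.4° gives CQ at 47.7° from the x-axis; with |CQ| = 23.8, Q = (-7.03, 21.7). CQ is perpendicular to QF, so QF runs at 138°; with |QF| = 14.7, F = (-17.9, 31.6). Then |GF| = |F − G| = 22.3.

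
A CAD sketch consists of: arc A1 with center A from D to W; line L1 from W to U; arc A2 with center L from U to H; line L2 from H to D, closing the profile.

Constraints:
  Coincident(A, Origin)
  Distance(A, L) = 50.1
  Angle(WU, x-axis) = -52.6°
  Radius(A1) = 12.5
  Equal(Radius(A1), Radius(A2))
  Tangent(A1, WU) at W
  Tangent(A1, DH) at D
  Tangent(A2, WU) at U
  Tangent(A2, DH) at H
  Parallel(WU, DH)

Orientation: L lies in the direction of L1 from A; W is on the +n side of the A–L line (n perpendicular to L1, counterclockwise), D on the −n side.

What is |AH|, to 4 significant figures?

51.64

The slot axis is L1's direction at -52.6°, so u = (cos -52.6°, sin -52.6°) = (0.6074, -0.7944) and n = (−sin -52.6°, cos -52.6°) = (0.7944, 0.6074). A is at the origin and L lies 50.1 along u from A, so L = 50.1·u = (30.43, -39.80). Tangency of A1 to both parallel lines with radius 12.5 puts W and D at A ± 12.5·n: W = (9.930, 7.592), D = (-9.930, -7.592). Equal radii place U and H the same way about L: U = L + 12.5·n = (40.36, -32.21), H = L − 12.5·n = (20.50, -47.39). Then |AH| = |H − A| = 51.64.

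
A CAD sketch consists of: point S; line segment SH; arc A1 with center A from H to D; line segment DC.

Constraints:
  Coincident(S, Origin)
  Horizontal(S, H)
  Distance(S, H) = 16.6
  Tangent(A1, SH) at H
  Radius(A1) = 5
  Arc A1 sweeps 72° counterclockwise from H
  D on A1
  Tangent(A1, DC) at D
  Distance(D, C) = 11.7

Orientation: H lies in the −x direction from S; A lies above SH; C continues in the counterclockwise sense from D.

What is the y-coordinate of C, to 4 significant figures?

14.58

On A1, H sits at bearing -90° from A; a 72° counterclockwise sweep puts D at bearing -18°, so D = A + 5.0·(cos -18°, sin -18°) = (-11.84, 3.455). Tangency of A1 to DC means the radius AD is perpendicular to DC, so DC runs along (−sin -18°, cos -18°); with |DC| = 11.7, C = (-8.229, 14.58). So C.y = 14.58.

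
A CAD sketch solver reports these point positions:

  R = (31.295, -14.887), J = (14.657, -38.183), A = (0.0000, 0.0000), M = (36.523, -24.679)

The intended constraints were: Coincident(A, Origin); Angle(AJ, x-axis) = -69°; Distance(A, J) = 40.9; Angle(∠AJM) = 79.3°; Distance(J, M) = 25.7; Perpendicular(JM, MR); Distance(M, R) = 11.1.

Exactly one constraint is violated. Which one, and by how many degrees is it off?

Perpendicular(JM, MR) — off by 3.60°.

A = (0.00, 0.00) ✓; AJ at -69.00° ✓; |AJ| = 40.90 ✓; ∠AJM = 79.30° ✓; |JM| = 25.70 ✓; ∠(JM, MR) = 86.40° ✗; |MR| = 11.10 ✓.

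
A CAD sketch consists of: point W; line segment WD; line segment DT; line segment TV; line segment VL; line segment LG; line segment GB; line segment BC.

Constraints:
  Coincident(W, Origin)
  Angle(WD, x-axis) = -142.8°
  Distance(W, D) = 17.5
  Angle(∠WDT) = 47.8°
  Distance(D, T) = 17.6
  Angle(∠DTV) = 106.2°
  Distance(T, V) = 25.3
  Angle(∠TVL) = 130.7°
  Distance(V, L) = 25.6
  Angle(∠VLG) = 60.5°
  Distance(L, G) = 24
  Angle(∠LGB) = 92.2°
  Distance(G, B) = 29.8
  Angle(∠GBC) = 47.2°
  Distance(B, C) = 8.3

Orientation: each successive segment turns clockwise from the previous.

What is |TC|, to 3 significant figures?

18.8

W is at the origin; WD runs at -142.8° with length 17.5, so D = (-13.9, -10.6). ∠WDT = 47.8° gives DT at 85.0° from the x-axis; with |DT| = 17.6, T = (-12.4, 6.95). ∠DTV = 106.2° gives TV at 11.2° from the x-axis; with |TV| = 25.3, V = (12.4, 11.9). ∠TVL = 130.7° gives VL at -38.1° from the x-axis; with |VL| = 25.6, L = (32.6, -3.93). ∠VLG = 60.5° gives LG at -158° from the x-axis; with |LG| = 24.0, G = (10.4, -13.1). ∠LGB = 92.2° gives GB at 115° from the x-axis; with |GB| = 29.8, B = (-2.04, 14.0). ∠GBC = 47.2° gives BC at -18.2° from the x-axis; with |BC| = 8.3, C = (5.85, 11.4). Then |TC| = |C − T| = 18.8.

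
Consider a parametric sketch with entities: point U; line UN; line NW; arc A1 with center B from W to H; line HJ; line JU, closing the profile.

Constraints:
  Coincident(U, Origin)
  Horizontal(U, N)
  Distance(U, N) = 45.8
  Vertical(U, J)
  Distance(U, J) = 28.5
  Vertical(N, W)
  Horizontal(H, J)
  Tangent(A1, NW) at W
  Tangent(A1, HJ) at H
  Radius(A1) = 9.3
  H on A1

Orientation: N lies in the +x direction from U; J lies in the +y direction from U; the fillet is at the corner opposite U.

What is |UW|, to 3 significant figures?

49.7

U is at the origin; U and N share the same y with |UN| = 45.8 and N on the +x side, so N = (45.8, 0.00). U and J share the same x with |UJ| = 28.5 and J on the +y side, so J = (0.00, 28.5). The virtual corner opposite U is at (45.8, 28.5). A1 meets NW tangentially, so BW is at right angles to NW and since A1 is tangent to HJ there, BH ⟂ HJ, with radius 9.3, so the center B sits 9.3 in from both sides at B = (36.5, 19.2). That places the tangent points at W = (45.8, 19.2) on NW and H = (36.5, 28.5) on HJ. Then |UW| = |W − U| = 49.7.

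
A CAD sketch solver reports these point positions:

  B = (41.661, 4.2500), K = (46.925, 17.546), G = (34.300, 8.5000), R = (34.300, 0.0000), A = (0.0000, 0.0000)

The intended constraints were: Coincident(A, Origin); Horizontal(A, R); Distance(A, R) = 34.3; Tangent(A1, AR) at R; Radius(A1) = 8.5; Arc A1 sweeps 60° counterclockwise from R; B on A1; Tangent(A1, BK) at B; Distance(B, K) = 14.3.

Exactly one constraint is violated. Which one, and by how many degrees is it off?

Tangent(A1, BK) at B — off by 8.40°.

A = (0.00, 0.00) ✓; A.y = 0.00, R.y = 0.00 ✓; |AR| = 34.30 ✓; ∠(GR, RA) = 90.00° ✓; |GR| = 8.500 ✓; bearing(G→B) − bearing(G→R) = 60.00° ✓; |GB| = 8.500 ✓; ∠(GB, BK) = 81.60° ✗; |BK| = 14.30 ✓.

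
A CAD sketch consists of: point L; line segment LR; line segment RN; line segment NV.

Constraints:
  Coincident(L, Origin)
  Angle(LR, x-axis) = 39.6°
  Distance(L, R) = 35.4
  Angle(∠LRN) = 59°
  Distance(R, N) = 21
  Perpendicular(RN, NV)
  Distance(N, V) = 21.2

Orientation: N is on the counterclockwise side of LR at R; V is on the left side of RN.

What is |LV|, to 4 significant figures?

9.553

∠LRN = 59.0°, so RN runs at 39.6° + (180° − 59.0°) = 160.6° from the x-axis; with |RN| = 21.0, N = R + 21.0·(cos 160.6°, sin 160.6°) = (7.468, 29.54). RN is perpendicular to NV; with |NV| = 21.2 on the left of RN, V = N + 21.2·(-0.3322, -0.9432) = (0.4267, 9.544). Then |LV| = |V − L| = 9.553.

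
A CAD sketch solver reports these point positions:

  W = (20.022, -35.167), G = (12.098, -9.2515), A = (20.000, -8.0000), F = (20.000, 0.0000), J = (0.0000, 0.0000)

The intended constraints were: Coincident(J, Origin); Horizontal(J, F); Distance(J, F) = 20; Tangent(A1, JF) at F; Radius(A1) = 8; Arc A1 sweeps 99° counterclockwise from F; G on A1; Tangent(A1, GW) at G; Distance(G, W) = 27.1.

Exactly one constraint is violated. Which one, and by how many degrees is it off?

Tangent(A1, GW) at G — off by 8.00°.

J = (0.00, 0.00) ✓; J.y = 0.00, F.y = 0.00 ✓; |JF| = 20.00 ✓; ∠(AF, FJ) = 90.00° ✓; |AF| = 8.000 ✓; bearing(A→G) − bearing(A→F) = 99.00° ✓; |AG| = 8.000 ✓; ∠(AG, GW) = 82.00° ✗; |GW| = 27.10 ✓.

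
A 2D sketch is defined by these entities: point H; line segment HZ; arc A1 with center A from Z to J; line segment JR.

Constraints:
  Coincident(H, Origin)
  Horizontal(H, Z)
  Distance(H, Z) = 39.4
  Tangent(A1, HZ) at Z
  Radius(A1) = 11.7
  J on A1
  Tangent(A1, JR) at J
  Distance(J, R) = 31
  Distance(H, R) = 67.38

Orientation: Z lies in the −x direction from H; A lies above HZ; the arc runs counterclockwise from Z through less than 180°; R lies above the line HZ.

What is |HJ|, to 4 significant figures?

36.82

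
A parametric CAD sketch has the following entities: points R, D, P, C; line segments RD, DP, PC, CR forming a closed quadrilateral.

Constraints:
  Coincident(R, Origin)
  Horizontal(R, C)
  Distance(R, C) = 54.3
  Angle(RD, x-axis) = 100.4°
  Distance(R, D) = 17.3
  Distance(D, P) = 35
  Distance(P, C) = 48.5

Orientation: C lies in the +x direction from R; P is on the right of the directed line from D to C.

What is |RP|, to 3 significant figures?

18.1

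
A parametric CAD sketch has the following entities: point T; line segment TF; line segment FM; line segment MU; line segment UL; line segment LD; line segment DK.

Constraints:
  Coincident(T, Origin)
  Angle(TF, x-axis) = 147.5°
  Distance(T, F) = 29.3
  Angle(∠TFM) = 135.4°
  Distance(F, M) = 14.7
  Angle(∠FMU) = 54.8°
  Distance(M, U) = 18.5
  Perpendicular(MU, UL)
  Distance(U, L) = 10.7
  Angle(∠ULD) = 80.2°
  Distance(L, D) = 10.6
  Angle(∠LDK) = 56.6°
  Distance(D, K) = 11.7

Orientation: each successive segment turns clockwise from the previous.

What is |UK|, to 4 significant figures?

2.464

∠ULD = 80.2° gives LD at 147.9° from the x-axis; with |LD| = 10.6, D = (-23.92, 18.79). ∠LDK = 56.6° gives DK at 24.50° from the x-axis; with |DK| = 11.7, K = (-13.27, 23.64). Then |UK| = |K − U| = 2.464.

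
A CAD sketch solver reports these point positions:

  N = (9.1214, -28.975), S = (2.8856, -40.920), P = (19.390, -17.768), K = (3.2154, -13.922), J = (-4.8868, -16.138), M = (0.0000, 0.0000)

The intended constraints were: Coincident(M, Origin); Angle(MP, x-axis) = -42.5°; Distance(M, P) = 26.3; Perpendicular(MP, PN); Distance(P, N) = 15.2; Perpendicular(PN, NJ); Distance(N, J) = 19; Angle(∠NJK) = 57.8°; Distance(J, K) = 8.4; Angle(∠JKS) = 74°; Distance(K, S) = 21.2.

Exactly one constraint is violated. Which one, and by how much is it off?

Distance(K, S) = 21.2 — off by 5.80.

M = (0.00, 0.00) ✓; MP at -42.50° ✓; |MP| = 26.30 ✓; ∠(MP, PN) = 90.00° ✓; |PN| = 15.20 ✓; ∠(PN, NJ) = 90.00° ✓; |NJ| = 19.00 ✓; ∠NJK = 57.80° ✓; |JK| = 8.400 ✓; ∠JKS = 74.00° ✓; |KS| = 27.00 ✗.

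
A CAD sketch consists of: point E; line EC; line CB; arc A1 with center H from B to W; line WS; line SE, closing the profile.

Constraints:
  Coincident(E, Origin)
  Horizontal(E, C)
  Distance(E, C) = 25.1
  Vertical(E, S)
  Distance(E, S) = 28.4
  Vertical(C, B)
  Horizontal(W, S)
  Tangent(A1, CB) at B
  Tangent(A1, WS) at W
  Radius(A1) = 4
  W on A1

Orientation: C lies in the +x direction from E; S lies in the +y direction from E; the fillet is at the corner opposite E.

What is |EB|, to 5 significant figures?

35.005

The virtual corner opposite E is at (25.100, 28.400). The tangent condition forces HB to be normal to CB and the tangent condition forces HW to be normal to WS, with radius 4.0, so the center H sits 4.0 in from both sides at H = (21.100, 24.400). That places the tangent points at B = (25.100, 24.400) on CB and W = (21.100, 28.400) on WS. Then |EB| = |B − E| = 35.005.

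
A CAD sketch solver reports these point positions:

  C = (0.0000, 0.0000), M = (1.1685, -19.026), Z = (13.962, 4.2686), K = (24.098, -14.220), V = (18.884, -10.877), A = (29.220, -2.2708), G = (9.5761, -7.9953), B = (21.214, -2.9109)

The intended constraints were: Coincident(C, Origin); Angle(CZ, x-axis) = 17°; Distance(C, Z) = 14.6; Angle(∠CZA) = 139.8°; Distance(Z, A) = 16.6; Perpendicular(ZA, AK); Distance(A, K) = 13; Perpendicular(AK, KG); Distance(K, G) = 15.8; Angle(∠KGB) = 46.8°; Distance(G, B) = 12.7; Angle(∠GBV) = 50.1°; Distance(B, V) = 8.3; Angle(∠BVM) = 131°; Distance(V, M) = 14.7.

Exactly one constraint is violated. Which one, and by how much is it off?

Distance(V, M) = 14.7 — off by 4.80.

C = (0.00, 0.00) ✓; CZ at 17.00° ✓; |CZ| = 14.60 ✓; ∠CZA = 139.8° ✓; |ZA| = 16.60 ✓; ∠(ZA, AK) = 90.00° ✓; |AK| = 13.00 ✓; ∠(AK, KG) = 90.00° ✓; |KG| = 15.80 ✓; ∠KGB = 46.80° ✓; |GB| = 12.70 ✓; ∠GBV = 50.10° ✓; |BV| = 8.300 ✓; ∠BVM = 131.0° ✓; |VM| = 19.50 ✗.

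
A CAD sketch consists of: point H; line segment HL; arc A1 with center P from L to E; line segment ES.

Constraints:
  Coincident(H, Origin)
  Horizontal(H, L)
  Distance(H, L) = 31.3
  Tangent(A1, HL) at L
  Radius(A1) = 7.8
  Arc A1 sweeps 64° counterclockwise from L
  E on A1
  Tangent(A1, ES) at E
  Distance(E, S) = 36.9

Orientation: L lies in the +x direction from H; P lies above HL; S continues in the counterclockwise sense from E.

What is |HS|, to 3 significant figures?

66.2

On A1, L sits at bearing -90° from P; a 64° counterclockwise sweep puts E at bearing -26°, so E = P + 7.8·(cos -26°, sin -26°) = (38.3, 4.38). A1 meets ES tangentially, so PE is at right angles to ES, so ES runs along (−sin -26°, cos -26°); with |ES| = 36.9, S = (54.5, 37.5). Then |HS| = |S − H| = 66.2.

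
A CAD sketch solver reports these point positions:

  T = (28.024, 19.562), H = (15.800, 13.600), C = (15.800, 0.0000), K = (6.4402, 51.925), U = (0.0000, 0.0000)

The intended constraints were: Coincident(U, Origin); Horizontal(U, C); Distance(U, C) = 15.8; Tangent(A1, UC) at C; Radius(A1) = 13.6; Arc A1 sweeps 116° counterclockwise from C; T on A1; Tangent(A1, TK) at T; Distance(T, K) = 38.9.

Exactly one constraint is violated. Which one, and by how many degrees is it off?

Tangent(A1, TK) at T — off by 7.70°.

U = (0.00, 0.00) ✓; U.y = 0.00, C.y = 0.00 ✓; |UC| = 15.80 ✓; ∠(HC, CU) = 90.00° ✓; |HC| = 13.60 ✓; bearing(H→T) − bearing(H→C) = 116.0° ✓; |HT| = 13.60 ✓; ∠(HT, TK) = 82.30° ✗; |TK| = 38.90 ✓.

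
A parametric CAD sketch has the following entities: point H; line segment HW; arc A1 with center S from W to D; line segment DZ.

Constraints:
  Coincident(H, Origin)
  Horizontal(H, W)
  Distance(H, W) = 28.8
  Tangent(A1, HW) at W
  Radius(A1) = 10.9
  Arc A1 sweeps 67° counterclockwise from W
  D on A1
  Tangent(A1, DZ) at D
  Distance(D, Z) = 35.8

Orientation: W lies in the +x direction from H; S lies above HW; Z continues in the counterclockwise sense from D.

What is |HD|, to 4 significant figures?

39.40

H is at the origin; H and W share the same y with |HW| = 28.8 and W on the +x side, so W = (28.80, 0.000). Tangency of A1 to HW means the radius SW is perpendicular to HW, so S = W + (0, 10.9) = (28.80, 10.90). On A1, W sits at bearing -90° from S; a 67° counterclockwise sweep puts D at bearing -23°, so D = S + 10.9·(cos -23°, sin -23°) = (38.83, 6.641). Then |HD| = |D − H| = 39.40.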